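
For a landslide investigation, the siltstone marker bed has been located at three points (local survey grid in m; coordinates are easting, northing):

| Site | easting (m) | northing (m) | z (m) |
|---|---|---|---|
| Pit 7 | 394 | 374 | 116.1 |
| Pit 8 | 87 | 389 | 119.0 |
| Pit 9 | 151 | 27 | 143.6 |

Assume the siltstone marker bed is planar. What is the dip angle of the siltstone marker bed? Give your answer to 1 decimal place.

Let the plane be z = a·easting + b·northing + c.
Pit 8−Pit 7: −307a + 15b = 2.9;  Pit 9−Pit 7: −243a − 347b = 27.5.
Solving gives a = −0.01288, b = −0.07023.
Gradient magnitude |∇z| = √(a² + b²) = √(0.00017 + 0.00493) = 0.07140.
True dip = arctan(0.07140) = 4.1°, dipping toward N (azimuth ≈ 010°).

4.1°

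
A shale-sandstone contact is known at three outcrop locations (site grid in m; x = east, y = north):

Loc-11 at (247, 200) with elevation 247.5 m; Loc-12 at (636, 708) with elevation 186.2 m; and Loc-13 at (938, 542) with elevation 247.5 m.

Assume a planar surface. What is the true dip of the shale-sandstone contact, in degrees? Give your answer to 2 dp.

Let the plane be z = a·x + b·y + c.
Loc-12−Loc-11: 389a + 508b = −61.3;  Loc-13−Loc-11: 691a + 342b = 0.
Solving gives a = 0.09617, b = −0.19431.
Gradient magnitude |∇z| = √(a² + b²) = √(0.00925 + 0.03776) = 0.21681.
True dip = arctan(0.21681) = 12.23°, dipping toward NNW (azimuth ≈ 334°).

12.23°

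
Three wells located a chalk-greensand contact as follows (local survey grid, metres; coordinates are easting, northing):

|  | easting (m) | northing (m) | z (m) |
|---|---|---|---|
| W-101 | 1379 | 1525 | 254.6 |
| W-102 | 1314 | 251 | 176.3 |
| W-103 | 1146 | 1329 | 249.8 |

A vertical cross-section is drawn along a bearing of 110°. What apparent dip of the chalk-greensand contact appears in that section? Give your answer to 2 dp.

2.98°

Two edge vectors: W-101→W-102 = (-65, -1274, -78.3), W-101→W-103 = (-233, -196, -4.8).
Normal n = (W-101→W-102) × (W-101→W-103) = (-9231.6, 17931.9, -284102).
So ∂z/∂easting = −n_x/n_z = −0.03249 and ∂z/∂northing = −n_y/n_z = 0.06312.
Unit vector along 110° is (sin 110°, cos 110°) = (0.9397, -0.3420).
Slope in that direction = a·(0.9397) + b·(-0.3420) = −0.05212.
Apparent dip = arctan|0.05212| = 2.98° (true dip is 4.1°, so apparent ≤ true as expected).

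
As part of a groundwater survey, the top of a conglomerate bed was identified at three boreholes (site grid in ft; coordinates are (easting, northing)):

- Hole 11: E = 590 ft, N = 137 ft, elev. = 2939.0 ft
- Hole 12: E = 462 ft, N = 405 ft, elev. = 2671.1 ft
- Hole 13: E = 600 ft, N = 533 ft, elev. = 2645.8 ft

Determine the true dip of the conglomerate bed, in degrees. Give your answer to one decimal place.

42.4°

Two edge vectors: Hole 11→Hole 12 = (-128, 268, -267.9), Hole 11→Hole 13 = (10, 396, -293.2).
Normal n = (Hole 11→Hole 12) × (Hole 11→Hole 13) = (27510.8, -40208.6, -53368).
So ∂z/∂E = −n_x/n_z = 0.51549 and ∂z/∂N = −n_y/n_z = −0.75342.
Gradient magnitude |∇z| = √(a² + b²) = √(0.26573 + 0.56764) = 0.91289.
True dip = arctan(0.91289) = 42.4°, dipping toward NW (azimuth ≈ 326°).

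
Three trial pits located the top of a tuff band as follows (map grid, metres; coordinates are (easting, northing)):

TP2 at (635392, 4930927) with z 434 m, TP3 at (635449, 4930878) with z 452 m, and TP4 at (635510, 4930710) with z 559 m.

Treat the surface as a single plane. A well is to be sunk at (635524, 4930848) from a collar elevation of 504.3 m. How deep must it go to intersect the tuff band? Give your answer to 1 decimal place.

54.8 m

Two edge vectors: TP2→TP3 = (57, -49, 18), TP2→TP4 = (118, -217, 125).
Normal n = (TP2→TP3) × (TP2→TP4) = (-2219, -5001, -6587).
So ∂z/∂E = −n_x/n_z = −0.336875664 and ∂z/∂N = −n_y/n_z = −0.759222711.
Intercept c from TP2: 434 + 214048.10 + 3743671.77 = 3958153.87.
At (635524, 4930848): z_contact = −214092.57 − 3743611.79 + 3958153.87 = 449.51 m.
Depth below ground = 504.3 − 449.51 = 54.8 m.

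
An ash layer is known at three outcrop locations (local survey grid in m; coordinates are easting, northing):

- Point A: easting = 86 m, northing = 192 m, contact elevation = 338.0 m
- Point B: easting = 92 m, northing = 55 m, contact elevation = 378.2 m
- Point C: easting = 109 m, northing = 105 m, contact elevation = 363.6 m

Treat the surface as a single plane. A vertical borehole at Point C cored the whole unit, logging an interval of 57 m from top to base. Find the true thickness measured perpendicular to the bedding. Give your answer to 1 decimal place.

Let the plane be z = a·easting + b·northing + c.
Point B−Point A: 6a − 137b = 40.2;  Point C−Point A: 23a − 87b = 25.6.
Solving gives a = 0.00373, b = −0.29327.
|∇z| = √(a²+b²) = 0.29329, so dip δ = arctan(0.29329) = 16.35°.
True thickness = vertical thickness × cos δ = 57 × cos 16.35° = 54.7 m.

54.7 m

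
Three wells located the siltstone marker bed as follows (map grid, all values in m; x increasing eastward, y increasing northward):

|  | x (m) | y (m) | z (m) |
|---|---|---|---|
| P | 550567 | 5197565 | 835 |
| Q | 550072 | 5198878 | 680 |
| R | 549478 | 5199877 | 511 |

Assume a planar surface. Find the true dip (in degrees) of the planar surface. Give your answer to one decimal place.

13.3°

Let the plane be z = a·x + b·y + c.
Q−P: −495a + 1313b = −155;  R−P: −1089a + 2312b = −324.
Solving gives a = 0.23493, b = −0.02948.
Gradient magnitude |∇z| = √(a² + b²) = √(0.05519 + 0.00087) = 0.23677.
True dip = arctan(0.23677) = 13.3°, dipping toward W (azimuth ≈ 277°).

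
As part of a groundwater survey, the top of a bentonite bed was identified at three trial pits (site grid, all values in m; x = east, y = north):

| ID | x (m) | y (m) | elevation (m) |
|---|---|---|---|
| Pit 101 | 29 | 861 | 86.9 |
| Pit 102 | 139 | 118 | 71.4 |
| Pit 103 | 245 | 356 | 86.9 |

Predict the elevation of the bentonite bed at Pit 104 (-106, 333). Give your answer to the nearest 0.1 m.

60.0 m

Let the plane be z = a·x + b·y + c.
Pit 102−Pit 101: 110a − 743b = −15.5;  Pit 103−Pit 101: 216a − 505b = 0.
Solving gives a = 0.07459, b = 0.03190.
Then c = 86.9 − a·29 − b·861 = 57.27.
At (-106, 333): z = −7.9 + 10.6 + 57.27 = 60.0 m.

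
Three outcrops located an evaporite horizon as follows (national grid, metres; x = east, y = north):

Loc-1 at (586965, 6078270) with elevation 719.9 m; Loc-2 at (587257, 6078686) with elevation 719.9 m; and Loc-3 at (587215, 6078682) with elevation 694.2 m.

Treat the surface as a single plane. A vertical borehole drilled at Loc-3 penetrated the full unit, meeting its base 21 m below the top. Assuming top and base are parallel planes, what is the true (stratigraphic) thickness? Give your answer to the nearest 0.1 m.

16.4 m

Two edge vectors: Loc-1→Loc-2 = (292, 416, 0), Loc-1→Loc-3 = (250, 412, -25.7).
Normal n = (Loc-1→Loc-2) × (Loc-1→Loc-3) = (-10691.2, 7504.4, 16304).
So ∂z/∂x = −n_x/n_z = 0.65574 and ∂z/∂y = −n_y/n_z = −0.46028.
|∇z| = √(a²+b²) = 0.80116, so dip δ = arctan(0.80116) = 38.70°.
True thickness = vertical thickness × cos δ = 21 × cos 38.70° = 16.4 m.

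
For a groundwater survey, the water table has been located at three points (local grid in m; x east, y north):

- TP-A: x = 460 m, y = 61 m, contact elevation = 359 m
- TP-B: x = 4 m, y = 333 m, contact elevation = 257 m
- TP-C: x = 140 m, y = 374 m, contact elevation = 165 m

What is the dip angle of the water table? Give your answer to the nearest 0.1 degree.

Two edge vectors: TP-A→TP-B = (-456, 272, -102), TP-A→TP-C = (-320, 313, -194).
Normal n = (TP-A→TP-B) × (TP-A→TP-C) = (-20842, -55824, -55688).
So ∂z/∂x = −n_x/n_z = −0.37426 and ∂z/∂y = −n_y/n_z = −1.00244.
Gradient magnitude |∇z| = √(a² + b²) = √(0.14007 + 1.00489) = 1.07003.
True dip = arctan(1.07003) = 46.9°, dipping toward NNE (azimuth ≈ 020°).

46.9°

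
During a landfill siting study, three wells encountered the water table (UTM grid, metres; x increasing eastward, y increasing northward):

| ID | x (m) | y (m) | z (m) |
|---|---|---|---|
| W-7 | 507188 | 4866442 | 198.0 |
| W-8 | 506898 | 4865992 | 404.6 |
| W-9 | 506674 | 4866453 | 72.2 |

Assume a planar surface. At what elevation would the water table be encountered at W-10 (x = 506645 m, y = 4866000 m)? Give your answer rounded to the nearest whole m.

341 m

Let the plane be z = a·x + b·y + c.
W-8−W-7: −290a − 450b = 206.6;  W-9−W-7: −514a + 11b = −125.8.
Solving gives a = 0.23172587, b = −0.60844556.
Then c = 198 − a·507188 − b·4866442 = 2843634.46.
At (506645, 4866000): z = 117402.8 − 2960696.1 + 2843634.46 = 341.1 m.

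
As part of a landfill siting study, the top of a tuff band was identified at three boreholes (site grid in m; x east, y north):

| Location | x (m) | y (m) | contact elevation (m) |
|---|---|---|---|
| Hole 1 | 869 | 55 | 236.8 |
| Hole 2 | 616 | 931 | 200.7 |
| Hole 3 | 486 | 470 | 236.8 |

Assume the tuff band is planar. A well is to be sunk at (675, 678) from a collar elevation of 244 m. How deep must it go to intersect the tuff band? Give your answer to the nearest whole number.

32 m

Two edge vectors: Hole 1→Hole 2 = (-253, 876, -36.1), Hole 1→Hole 3 = (-383, 415, 0).
Normal n = (Hole 1→Hole 2) × (Hole 1→Hole 3) = (14981.5, 13826.3, 230513).
So ∂z/∂x = −n_x/n_z = −0.06499 and ∂z/∂y = −n_y/n_z = −0.05998.
Intercept c from Hole 1: 236.8 + 56.48 + 3.30 = 296.58.
At (675, 678): z_contact = −43.9 − 40.7 + 296.58 = 212.0 m.
Depth below ground = 244 − 212.0 = 32 m.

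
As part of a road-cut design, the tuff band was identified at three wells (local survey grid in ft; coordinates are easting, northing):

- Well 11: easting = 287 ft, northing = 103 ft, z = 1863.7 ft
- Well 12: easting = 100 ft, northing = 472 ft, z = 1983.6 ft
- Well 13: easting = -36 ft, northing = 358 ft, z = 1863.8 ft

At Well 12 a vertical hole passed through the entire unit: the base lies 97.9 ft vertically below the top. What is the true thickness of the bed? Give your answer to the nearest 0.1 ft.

80.6 ft

Let the plane be z = a·easting + b·northing + c.
Well 12−Well 11: −187a + 369b = 119.9;  Well 13−Well 11: −323a + 255b = 0.1.
Solving gives a = 0.42709, b = 0.54137.
|∇z| = √(a²+b²) = 0.68955, so dip δ = arctan(0.68955) = 34.59°.
True thickness = vertical thickness × cos δ = 97.9 × cos 34.59° = 80.6 ft.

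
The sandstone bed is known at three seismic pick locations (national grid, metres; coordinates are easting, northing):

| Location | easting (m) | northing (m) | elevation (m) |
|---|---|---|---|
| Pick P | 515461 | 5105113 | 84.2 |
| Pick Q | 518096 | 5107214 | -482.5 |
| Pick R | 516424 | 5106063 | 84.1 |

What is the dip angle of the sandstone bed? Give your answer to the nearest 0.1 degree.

Two edge vectors: Pick P→Pick Q = (2635, 2101, -566.7), Pick P→Pick R = (963, 950, -0.1).
Normal n = (Pick P→Pick Q) × (Pick P→Pick R) = (538154.9, -545468.6, 479987).
So ∂z/∂easting = −n_x/n_z = −1.12119 and ∂z/∂northing = −n_y/n_z = 1.13642.
Gradient magnitude |∇z| = √(a² + b²) = √(1.25706 + 1.29146) = 1.59641.
True dip = arctan(1.59641) = 57.9°, dipping toward SE (azimuth ≈ 135°).

57.9°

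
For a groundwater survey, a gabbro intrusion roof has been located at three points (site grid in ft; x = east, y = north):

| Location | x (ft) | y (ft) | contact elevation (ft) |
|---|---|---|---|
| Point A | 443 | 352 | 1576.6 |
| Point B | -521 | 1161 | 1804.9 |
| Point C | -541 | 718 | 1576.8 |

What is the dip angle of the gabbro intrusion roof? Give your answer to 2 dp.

28.38°

Two edge vectors: Point A→Point B = (-964, 809, 228.3), Point A→Point C = (-984, 366, 0.2).
Normal n = (Point A→Point B) × (Point A→Point C) = (-83396, -224454.4, 443232).
So ∂z/∂x = −n_x/n_z = 0.18815 and ∂z/∂y = −n_y/n_z = 0.50640.
Gradient magnitude |∇z| = √(a² + b²) = √(0.03540 + 0.25644) = 0.54023.
True dip = arctan(0.54023) = 28.38°, dipping toward SSW (azimuth ≈ 200°).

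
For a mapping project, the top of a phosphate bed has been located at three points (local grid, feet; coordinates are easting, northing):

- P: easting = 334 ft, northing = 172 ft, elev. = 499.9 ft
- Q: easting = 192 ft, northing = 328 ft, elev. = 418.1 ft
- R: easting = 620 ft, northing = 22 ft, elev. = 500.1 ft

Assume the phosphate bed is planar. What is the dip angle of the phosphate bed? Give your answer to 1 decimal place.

48.5°

Let the plane be z = a·easting + b·northing + c.
Q−P: −142a + 156b = −81.8;  R−P: 286a − 150b = 0.2.
Solving gives a = −0.52491, b = −1.00216.
Gradient magnitude |∇z| = √(a² + b²) = √(0.27553 + 1.00433) = 1.13131.
True dip = arctan(1.13131) = 48.5°, dipping toward NNE (azimuth ≈ 028°).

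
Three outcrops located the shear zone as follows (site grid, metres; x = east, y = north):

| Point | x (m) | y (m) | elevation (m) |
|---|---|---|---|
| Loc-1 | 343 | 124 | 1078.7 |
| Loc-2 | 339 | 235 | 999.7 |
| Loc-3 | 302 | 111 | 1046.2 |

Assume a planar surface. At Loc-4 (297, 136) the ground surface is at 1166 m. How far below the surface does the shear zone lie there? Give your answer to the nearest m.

Two edge vectors: Loc-1→Loc-2 = (-4, 111, -79), Loc-1→Loc-3 = (-41, -13, -32.5).
Normal n = (Loc-1→Loc-2) × (Loc-1→Loc-3) = (-4634.5, 3109, 4603).
So ∂z/∂x = −n_x/n_z = 1.00684 and ∂z/∂y = −n_y/n_z = −0.67543.
Intercept c from Loc-1: 1078.7 − 345.35 + 83.75 = 817.11.
At (297, 136): z_contact = 299.0 − 91.9 + 817.11 = 1024.3 m.
Depth below ground = 1166 − 1024.3 = 142 m.

142 m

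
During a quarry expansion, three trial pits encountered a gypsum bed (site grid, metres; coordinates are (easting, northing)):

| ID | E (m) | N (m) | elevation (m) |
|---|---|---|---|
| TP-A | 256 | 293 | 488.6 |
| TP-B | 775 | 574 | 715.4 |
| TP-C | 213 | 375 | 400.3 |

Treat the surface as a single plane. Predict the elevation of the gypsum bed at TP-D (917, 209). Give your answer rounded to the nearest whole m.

Two edge vectors: TP-A→TP-B = (519, 281, 226.8), TP-A→TP-C = (-43, 82, -88.3).
Normal n = (TP-A→TP-B) × (TP-A→TP-C) = (-43409.9, 36075.3, 54641).
So ∂z/∂E = −n_x/n_z = 0.79446 and ∂z/∂N = −n_y/n_z = −0.66022.
Intercept c from TP-A: 488.6 − 203.38 + 193.45 = 478.66.
At (917, 209): z = 728.5 − 138.0 + 478.66 = 1069.2 m.

1069 m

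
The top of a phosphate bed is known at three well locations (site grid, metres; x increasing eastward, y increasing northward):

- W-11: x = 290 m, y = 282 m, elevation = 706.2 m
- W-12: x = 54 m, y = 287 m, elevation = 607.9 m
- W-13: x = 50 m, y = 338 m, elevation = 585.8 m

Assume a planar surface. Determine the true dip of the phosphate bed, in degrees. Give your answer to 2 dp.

29.78°

Two edge vectors: W-11→W-12 = (-236, 5, -98.3), W-11→W-13 = (-240, 56, -120.4).
Normal n = (W-11→W-12) × (W-11→W-13) = (4902.8, -4822.4, -12016).
So ∂z/∂x = −n_x/n_z = 0.40802 and ∂z/∂y = −n_y/n_z = −0.40133.
Gradient magnitude |∇z| = √(a² + b²) = √(0.16648 + 0.16107) = 0.57232.
True dip = arctan(0.57232) = 29.78°, dipping toward NW (azimuth ≈ 315°).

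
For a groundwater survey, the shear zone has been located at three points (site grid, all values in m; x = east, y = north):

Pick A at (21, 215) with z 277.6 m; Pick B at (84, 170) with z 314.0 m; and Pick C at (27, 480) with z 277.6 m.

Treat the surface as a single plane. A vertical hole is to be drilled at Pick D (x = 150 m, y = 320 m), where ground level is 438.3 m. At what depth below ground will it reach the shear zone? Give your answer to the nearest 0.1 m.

88.7 m

Two edge vectors: Pick A→Pick B = (63, -45, 36.4), Pick A→Pick C = (6, 265, 0).
Normal n = (Pick A→Pick B) × (Pick A→Pick C) = (-9646, 218.4, 16965).
So ∂z/∂x = −n_x/n_z = 0.56858 and ∂z/∂y = −n_y/n_z = −0.01287.
Intercept c from Pick A: 277.6 − 11.94 + 2.77 = 268.43.
At (150, 320): z_contact = 85.29 − 4.12 + 268.43 = 349.60 m.
Depth below ground = 438.3 − 349.60 = 88.7 m.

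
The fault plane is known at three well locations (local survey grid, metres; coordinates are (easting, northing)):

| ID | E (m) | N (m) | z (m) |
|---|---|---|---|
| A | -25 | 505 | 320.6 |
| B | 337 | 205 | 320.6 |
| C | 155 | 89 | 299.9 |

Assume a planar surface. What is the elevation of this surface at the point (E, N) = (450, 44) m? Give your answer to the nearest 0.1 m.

Let the plane be z = a·E + b·N + c.
B−A: 362a − 300b = 0;  C−A: 180a − 416b = −20.7.
Solving gives a = 0.06429, b = 0.07758.
Then c = 320.6 − a·-25 − b·505 = 283.03.
At (450, 44): z = 28.9 + 3.4 + 283.03 = 315.4 m.

315.4 m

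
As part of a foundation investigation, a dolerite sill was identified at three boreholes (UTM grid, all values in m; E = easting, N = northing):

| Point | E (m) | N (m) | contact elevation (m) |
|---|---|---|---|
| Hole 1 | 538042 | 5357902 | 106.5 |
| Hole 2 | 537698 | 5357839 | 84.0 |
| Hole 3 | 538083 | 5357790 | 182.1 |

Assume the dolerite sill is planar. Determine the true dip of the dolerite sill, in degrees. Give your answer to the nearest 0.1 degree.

Two edge vectors: Hole 1→Hole 2 = (-344, -63, -22.5), Hole 1→Hole 3 = (41, -112, 75.6).
Normal n = (Hole 1→Hole 2) × (Hole 1→Hole 3) = (-7282.8, 25083.9, 41111).
So ∂z/∂E = −n_x/n_z = 0.17715 and ∂z/∂N = −n_y/n_z = −0.61015.
Gradient magnitude |∇z| = √(a² + b²) = √(0.03138 + 0.37228) = 0.63535.
True dip = arctan(0.63535) = 32.4°, dipping toward NNW (azimuth ≈ 344°).

32.4°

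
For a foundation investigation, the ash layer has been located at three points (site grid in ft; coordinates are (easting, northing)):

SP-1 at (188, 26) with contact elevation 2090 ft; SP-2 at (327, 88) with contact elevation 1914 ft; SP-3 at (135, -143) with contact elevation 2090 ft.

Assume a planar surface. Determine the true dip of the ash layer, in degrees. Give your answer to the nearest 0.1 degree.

Let the plane be z = a·E + b·N + c.
SP-2−SP-1: 139a + 62b = −176;  SP-3−SP-1: −53a − 169b = 0.
Solving gives a = −1.47211, b = 0.46167.
Gradient magnitude |∇z| = √(a² + b²) = √(2.16711 + 0.21314) = 1.54281.
True dip = arctan(1.54281) = 57.0°, dipping toward ESE (azimuth ≈ 107°).

57.0°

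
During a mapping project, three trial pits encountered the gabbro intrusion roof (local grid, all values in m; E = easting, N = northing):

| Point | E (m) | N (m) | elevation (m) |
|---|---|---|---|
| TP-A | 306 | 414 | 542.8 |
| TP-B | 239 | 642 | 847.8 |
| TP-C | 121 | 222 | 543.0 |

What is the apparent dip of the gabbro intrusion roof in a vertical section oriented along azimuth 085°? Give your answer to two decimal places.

44.17°

Let the plane be z = a·E + b·N + c.
TP-B−TP-A: −67a + 228b = 305;  TP-C−TP-A: −185a − 192b = 0.2.
Solving gives a = −1.06470, b = 1.02485.
Unit vector along 085° is (sin 85°, cos 85°) = (0.9962, 0.0872).
Slope in that direction = a·(0.9962) + b·(0.0872) = −0.97133.
Apparent dip = arctan|0.97133| = 44.17° (true dip is 55.9°, so apparent ≤ true as expected).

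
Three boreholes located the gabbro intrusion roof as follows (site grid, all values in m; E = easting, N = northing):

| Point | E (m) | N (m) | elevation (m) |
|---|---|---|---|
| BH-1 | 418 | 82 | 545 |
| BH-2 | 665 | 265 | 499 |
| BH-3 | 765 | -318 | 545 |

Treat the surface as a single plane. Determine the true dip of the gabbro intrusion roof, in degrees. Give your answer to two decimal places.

Two edge vectors: BH-1→BH-2 = (247, 183, -46), BH-1→BH-3 = (347, -400, 0).
Normal n = (BH-1→BH-2) × (BH-1→BH-3) = (-18400, -15962, -162301).
So ∂z/∂E = −n_x/n_z = −0.11337 and ∂z/∂N = −n_y/n_z = −0.09835.
Gradient magnitude |∇z| = √(a² + b²) = √(0.01285 + 0.00967) = 0.15008.
True dip = arctan(0.15008) = 8.54°, dipping toward NE (azimuth ≈ 049°).

8.54°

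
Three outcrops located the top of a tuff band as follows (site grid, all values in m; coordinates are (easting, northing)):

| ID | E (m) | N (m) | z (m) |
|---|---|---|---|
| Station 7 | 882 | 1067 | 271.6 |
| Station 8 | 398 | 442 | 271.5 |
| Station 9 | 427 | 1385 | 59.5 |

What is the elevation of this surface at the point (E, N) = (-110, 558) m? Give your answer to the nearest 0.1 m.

90.7 m

Let the plane be z = a·E + b·N + c.
Station 8−Station 7: −484a − 625b = −0.1;  Station 9−Station 7: −455a + 318b = −212.1.
Solving gives a = 0.302528, b = −0.234118.
Then c = 271.6 − a·882 − b·1067 = 254.57.
At (-110, 558): z = −33.3 − 130.6 + 254.57 = 90.7 m.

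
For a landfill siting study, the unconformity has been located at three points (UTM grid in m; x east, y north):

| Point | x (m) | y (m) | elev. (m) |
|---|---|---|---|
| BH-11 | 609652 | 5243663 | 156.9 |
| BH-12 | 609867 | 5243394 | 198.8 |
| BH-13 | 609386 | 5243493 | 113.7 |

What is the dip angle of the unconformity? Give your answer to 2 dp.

Two edge vectors: BH-11→BH-12 = (215, -269, 41.9), BH-11→BH-13 = (-266, -170, -43.2).
Normal n = (BH-11→BH-12) × (BH-11→BH-13) = (18743.8, -1857.4, -108104).
So ∂z/∂x = −n_x/n_z = 0.17339 and ∂z/∂y = −n_y/n_z = −0.01718.
Gradient magnitude |∇z| = √(a² + b²) = √(0.03006 + 0.00030) = 0.17424.
True dip = arctan(0.17424) = 9.88°, dipping toward W (azimuth ≈ 276°).

9.88°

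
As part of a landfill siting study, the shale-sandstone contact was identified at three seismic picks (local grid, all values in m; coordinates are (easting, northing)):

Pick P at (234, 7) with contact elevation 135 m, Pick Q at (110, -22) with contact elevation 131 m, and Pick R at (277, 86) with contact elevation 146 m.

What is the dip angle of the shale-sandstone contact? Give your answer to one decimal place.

7.9°

Two edge vectors: Pick P→Pick Q = (-124, -29, -4), Pick P→Pick R = (43, 79, 11).
Normal n = (Pick P→Pick Q) × (Pick P→Pick R) = (-3, 1192, -8549).
So ∂z/∂E = −n_x/n_z = −0.00035 and ∂z/∂N = −n_y/n_z = 0.13943.
Gradient magnitude |∇z| = √(a² + b²) = √(0.00000 + 0.01944) = 0.13943.
True dip = arctan(0.13943) = 7.9°, dipping toward S (azimuth ≈ 180°).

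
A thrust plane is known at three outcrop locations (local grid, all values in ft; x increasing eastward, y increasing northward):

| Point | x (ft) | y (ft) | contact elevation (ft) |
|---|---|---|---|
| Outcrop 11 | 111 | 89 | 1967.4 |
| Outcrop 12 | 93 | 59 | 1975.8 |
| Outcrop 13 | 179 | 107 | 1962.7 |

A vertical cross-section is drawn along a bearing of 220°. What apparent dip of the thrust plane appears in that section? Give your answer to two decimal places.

12.05°

Two edge vectors: Outcrop 11→Outcrop 12 = (-18, -30, 8.4), Outcrop 11→Outcrop 13 = (68, 18, -4.7).
Normal n = (Outcrop 11→Outcrop 12) × (Outcrop 11→Outcrop 13) = (-10.2, 486.6, 1716).
So ∂z/∂x = −n_x/n_z = 0.00594 and ∂z/∂y = −n_y/n_z = −0.28357.
Unit vector along 220° is (sin 220°, cos 220°) = (-0.6428, -0.7660).
Slope in that direction = a·(-0.6428) + b·(-0.7660) = 0.21340.
Apparent dip = arctan|0.21340| = 12.05° (true dip is 15.8°, so apparent ≤ true as expected).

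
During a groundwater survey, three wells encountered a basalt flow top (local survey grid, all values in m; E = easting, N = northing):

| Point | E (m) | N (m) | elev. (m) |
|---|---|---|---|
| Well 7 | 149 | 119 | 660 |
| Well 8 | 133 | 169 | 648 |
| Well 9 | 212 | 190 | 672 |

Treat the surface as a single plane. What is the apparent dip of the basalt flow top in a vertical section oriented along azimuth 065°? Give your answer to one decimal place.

14.1°

Two edge vectors: Well 7→Well 8 = (-16, 50, -12), Well 7→Well 9 = (63, 71, 12).
Normal n = (Well 7→Well 8) × (Well 7→Well 9) = (1452, -564, -4286).
So ∂z/∂E = −n_x/n_z = 0.33878 and ∂z/∂N = −n_y/n_z = −0.13159.
Unit vector along 065° is (sin 65°, cos 65°) = (0.9063, 0.4226).
Slope in that direction = a·(0.9063) + b·(0.4226) = 0.25142.
Apparent dip = arctan|0.25142| = 14.1° (true dip is 20.0°, so apparent ≤ true as expected).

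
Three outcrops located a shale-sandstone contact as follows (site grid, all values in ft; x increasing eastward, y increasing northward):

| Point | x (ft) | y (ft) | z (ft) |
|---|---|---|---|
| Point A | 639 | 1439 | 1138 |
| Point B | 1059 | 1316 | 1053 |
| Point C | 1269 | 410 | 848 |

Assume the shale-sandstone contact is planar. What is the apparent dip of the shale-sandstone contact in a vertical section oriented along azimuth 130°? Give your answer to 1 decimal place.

13.3°

Two edge vectors: Point A→Point B = (420, -123, -85), Point A→Point C = (630, -1029, -290).
Normal n = (Point A→Point B) × (Point A→Point C) = (-51795, 68250, -354690).
So ∂z/∂x = −n_x/n_z = −0.14603 and ∂z/∂y = −n_y/n_z = 0.19242.
Unit vector along 130° is (sin 130°, cos 130°) = (0.7660, -0.6428).
Slope in that direction = a·(0.7660) + b·(-0.6428) = −0.23555.
Apparent dip = arctan|0.23555| = 13.3° (true dip is 13.6°, so apparent ≤ true as expected).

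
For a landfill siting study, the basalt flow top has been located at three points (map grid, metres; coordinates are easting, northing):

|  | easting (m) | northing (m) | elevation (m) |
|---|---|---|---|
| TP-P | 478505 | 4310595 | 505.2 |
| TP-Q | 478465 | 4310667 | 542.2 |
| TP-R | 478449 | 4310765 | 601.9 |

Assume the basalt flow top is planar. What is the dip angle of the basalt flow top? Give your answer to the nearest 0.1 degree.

34.7°

Let the plane be z = a·easting + b·northing + c.
TP-Q−TP-P: −40a + 72b = 37;  TP-R−TP-P: −56a + 170b = 96.7.
Solving gives a = 0.24292, b = 0.64884.
Gradient magnitude |∇z| = √(a² + b²) = √(0.05901 + 0.42100) = 0.69283.
True dip = arctan(0.69283) = 34.7°, dipping toward SSW (azimuth ≈ 201°).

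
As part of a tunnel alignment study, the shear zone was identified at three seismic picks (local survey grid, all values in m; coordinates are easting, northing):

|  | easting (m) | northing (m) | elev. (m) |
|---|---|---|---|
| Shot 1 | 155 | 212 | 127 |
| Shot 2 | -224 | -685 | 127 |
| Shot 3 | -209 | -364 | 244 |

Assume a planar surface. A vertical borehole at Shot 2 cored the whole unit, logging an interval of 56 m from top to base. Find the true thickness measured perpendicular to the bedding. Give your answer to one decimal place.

Two edge vectors: Shot 1→Shot 2 = (-379, -897, 0), Shot 1→Shot 3 = (-364, -576, 117).
Normal n = (Shot 1→Shot 2) × (Shot 1→Shot 3) = (-104949, 44343, -108204).
So ∂z/∂easting = −n_x/n_z = −0.96992 and ∂z/∂northing = −n_y/n_z = 0.40981.
|∇z| = √(a²+b²) = 1.05294, so dip δ = arctan(1.05294) = 46.48°.
True thickness = vertical thickness × cos δ = 56 × cos 46.48° = 38.6 m.

38.6 m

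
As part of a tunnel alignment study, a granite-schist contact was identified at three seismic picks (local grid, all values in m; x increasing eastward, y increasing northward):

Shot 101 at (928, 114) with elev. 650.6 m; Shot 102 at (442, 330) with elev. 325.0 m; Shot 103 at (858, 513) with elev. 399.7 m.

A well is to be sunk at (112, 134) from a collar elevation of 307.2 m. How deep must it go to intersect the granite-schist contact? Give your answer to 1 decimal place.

13.3 m

Let the plane be z = a·x + b·y + c.
Shot 102−Shot 101: −486a + 216b = −325.6;  Shot 103−Shot 101: −70a + 399b = −250.9.
Solving gives a = 0.42350, b = −0.55452.
Then c = 650.6 − a·928 − b·114 = 320.80.
At (112, 134): z_contact = 47.43 − 74.31 + 320.80 = 293.93 m.
Depth below ground = 307.2 − 293.93 = 13.3 m.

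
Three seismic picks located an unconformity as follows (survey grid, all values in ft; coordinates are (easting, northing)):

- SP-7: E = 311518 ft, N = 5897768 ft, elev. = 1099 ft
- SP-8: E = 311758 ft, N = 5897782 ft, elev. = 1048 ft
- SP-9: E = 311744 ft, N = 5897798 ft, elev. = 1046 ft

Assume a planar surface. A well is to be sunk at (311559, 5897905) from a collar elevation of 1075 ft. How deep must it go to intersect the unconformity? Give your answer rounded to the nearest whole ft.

25 ft

Let the plane be z = a·E + b·N + c.
SP-8−SP-7: 240a + 14b = −51;  SP-9−SP-7: 226a + 30b = −53.
Solving gives a = −0.19524281, b = −0.29583746.
Then c = 1099 − a·311518 − b·5897768 = 1806701.37.
At (311559, 5897905): z_contact = −60829.7 − 1744821.3 + 1806701.37 = 1050.5 ft.
Depth below ground = 1075 − 1050.5 = 25 ft.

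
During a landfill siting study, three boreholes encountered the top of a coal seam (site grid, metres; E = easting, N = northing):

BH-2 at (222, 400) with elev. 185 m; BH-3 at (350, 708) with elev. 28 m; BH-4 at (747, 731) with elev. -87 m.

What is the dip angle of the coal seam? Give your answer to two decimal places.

Two edge vectors: BH-2→BH-3 = (128, 308, -157), BH-2→BH-4 = (525, 331, -272).
Normal n = (BH-2→BH-3) × (BH-2→BH-4) = (-31809, -47609, -119332).
So ∂z/∂E = −n_x/n_z = −0.26656 and ∂z/∂N = −n_y/n_z = −0.39896.
Gradient magnitude |∇z| = √(a² + b²) = √(0.07105 + 0.15917) = 0.47982.
True dip = arctan(0.47982) = 25.63°, dipping toward NNE (azimuth ≈ 034°).

25.63°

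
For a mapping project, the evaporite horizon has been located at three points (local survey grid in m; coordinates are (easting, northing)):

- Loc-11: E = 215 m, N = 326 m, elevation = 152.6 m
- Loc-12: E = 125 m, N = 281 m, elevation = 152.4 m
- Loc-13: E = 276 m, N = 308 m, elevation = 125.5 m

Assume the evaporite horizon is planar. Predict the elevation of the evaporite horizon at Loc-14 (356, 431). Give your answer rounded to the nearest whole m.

172 m

Let the plane be z = a·E + b·N + c.
Loc-12−Loc-11: −90a − 45b = −0.2;  Loc-13−Loc-11: 61a − 18b = −27.1.
Solving gives a = −0.27856, b = 0.56156.
Then c = 152.6 − a·215 − b·326 = 29.42.
At (356, 431): z = −99.2 + 242.0 + 29.42 = 172.3 m.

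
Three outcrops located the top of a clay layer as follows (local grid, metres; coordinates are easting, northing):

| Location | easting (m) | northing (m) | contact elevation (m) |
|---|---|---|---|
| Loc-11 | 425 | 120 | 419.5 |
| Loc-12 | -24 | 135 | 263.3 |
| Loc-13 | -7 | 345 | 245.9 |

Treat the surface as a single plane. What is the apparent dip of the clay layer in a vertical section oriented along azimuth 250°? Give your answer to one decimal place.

15.9°

Two edge vectors: Loc-11→Loc-12 = (-449, 15, -156.2), Loc-11→Loc-13 = (-432, 225, -173.6).
Normal n = (Loc-11→Loc-12) × (Loc-11→Loc-13) = (32541, -10468, -94545).
So ∂z/∂easting = −n_x/n_z = 0.34419 and ∂z/∂northing = −n_y/n_z = −0.11072.
Unit vector along 250° is (sin 250°, cos 250°) = (-0.9397, -0.3420).
Slope in that direction = a·(-0.9397) + b·(-0.3420) = −0.28556.
Apparent dip = arctan|0.28556| = 15.9° (true dip is 19.9°, so apparent ≤ true as expected).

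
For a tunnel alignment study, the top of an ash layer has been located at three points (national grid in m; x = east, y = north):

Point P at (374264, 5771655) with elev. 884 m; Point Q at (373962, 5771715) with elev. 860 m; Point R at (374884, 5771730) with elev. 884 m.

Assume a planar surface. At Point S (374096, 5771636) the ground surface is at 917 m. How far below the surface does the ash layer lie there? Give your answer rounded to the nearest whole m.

33 m

Two edge vectors: Point P→Point Q = (-302, 60, -24), Point P→Point R = (620, 75, 0).
Normal n = (Point P→Point Q) × (Point P→Point R) = (1800, -14880, -59850).
So ∂z/∂x = −n_x/n_z = 0.03007519 and ∂z/∂y = −n_y/n_z = −0.24862155.
Intercept c from Point P: 884 − 11256.06 + 1434957.83 = 1424585.77.
At (374096, 5771636): z_contact = 11251.0 − 1434953.1 + 1424585.77 = 883.7 m.
Depth below ground = 917 − 883.7 = 33 m.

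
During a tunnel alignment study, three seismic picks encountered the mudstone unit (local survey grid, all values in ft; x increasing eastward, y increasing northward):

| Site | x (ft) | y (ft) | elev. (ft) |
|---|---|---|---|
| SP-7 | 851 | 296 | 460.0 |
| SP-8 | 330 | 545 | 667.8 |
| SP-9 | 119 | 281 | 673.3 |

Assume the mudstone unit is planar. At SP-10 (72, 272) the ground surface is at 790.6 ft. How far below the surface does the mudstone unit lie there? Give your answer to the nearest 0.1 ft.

Two edge vectors: SP-7→SP-8 = (-521, 249, 207.8), SP-7→SP-9 = (-732, -15, 213.3).
Normal n = (SP-7→SP-8) × (SP-7→SP-9) = (56228.7, -40980.3, 190083).
So ∂z/∂x = −n_x/n_z = −0.29581 and ∂z/∂y = −n_y/n_z = 0.21559.
Intercept c from SP-7: 460 + 251.74 − 63.82 = 647.92.
At (72, 272): z_contact = −21.30 + 58.64 + 647.92 = 685.26 ft.
Depth below ground = 790.6 − 685.26 = 105.3 ft.

105.3 ft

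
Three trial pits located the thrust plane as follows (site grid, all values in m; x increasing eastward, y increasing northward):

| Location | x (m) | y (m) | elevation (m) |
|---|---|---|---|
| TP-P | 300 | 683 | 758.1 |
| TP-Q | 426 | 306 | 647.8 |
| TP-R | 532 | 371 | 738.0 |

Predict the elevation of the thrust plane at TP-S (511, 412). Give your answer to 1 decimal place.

745.9 m

Let the plane be z = a·x + b·y + c.
TP-Q−TP-P: 126a − 377b = −110.3;  TP-R−TP-P: 232a − 312b = −20.1.
Solving gives a = 0.55732, b = 0.47884.
Then c = 758.1 − a·300 − b·683 = 263.86.
At (511, 412): z = 284.8 + 197.3 + 263.86 = 745.9 m.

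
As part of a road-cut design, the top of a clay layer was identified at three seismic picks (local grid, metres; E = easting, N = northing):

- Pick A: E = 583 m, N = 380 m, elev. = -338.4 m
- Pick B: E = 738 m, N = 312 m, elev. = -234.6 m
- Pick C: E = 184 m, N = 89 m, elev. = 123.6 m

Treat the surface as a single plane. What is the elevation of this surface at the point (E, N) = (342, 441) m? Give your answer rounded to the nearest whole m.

Let the plane be z = a·E + b·N + c.
Pick B−Pick A: 155a − 68b = 103.8;  Pick C−Pick A: −399a − 291b = 462.
Solving gives a = −0.01675, b = −1.56466.
Then c = -338.4 − a·583 − b·380 = 265.94.
At (342, 441): z = −5.7 − 690.0 + 265.94 = -429.8 m.

-430 m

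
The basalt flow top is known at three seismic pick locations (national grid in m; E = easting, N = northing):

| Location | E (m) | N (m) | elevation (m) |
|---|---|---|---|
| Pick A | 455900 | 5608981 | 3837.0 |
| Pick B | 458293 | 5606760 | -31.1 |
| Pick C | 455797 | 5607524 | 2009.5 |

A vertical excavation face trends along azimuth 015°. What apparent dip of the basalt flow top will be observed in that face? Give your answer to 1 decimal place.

Two edge vectors: Pick A→Pick B = (2393, -2221, -3868.1), Pick A→Pick C = (-103, -1457, -1827.5).
Normal n = (Pick A→Pick B) × (Pick A→Pick C) = (-1576944.2, 4771621.8, -3715364).
So ∂z/∂E = −n_x/n_z = −0.42444 and ∂z/∂N = −n_y/n_z = 1.28429.
Unit vector along 015° is (sin 15°, cos 15°) = (0.2588, 0.9659).
Slope in that direction = a·(0.2588) + b·(0.9659) = 1.13068.
Apparent dip = arctan|1.13068| = 48.5° (true dip is 53.5°, so apparent ≤ true as expected).

48.5°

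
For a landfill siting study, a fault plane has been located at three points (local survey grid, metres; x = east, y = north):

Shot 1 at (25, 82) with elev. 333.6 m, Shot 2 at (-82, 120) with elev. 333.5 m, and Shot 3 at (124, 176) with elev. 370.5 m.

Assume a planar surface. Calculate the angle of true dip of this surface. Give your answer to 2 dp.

Let the plane be z = a·x + b·y + c.
Shot 2−Shot 1: −107a + 38b = −0.1;  Shot 3−Shot 1: 99a + 94b = 36.9.
Solving gives a = 0.10214, b = 0.28498.
Gradient magnitude |∇z| = √(a² + b²) = √(0.01043 + 0.08121) = 0.30273.
True dip = arctan(0.30273) = 16.84°, dipping toward SSW (azimuth ≈ 200°).

16.84°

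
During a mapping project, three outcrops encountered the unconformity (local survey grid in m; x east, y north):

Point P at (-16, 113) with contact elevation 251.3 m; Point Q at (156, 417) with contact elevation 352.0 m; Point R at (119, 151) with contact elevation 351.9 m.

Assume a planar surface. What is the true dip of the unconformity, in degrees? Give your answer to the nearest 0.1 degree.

Two edge vectors: Point P→Point Q = (172, 304, 100.7), Point P→Point R = (135, 38, 100.6).
Normal n = (Point P→Point Q) × (Point P→Point R) = (26755.8, -3708.7, -34504).
So ∂z/∂x = −n_x/n_z = 0.77544 and ∂z/∂y = −n_y/n_z = −0.10749.
Gradient magnitude |∇z| = √(a² + b²) = √(0.60131 + 0.01155) = 0.78285.
True dip = arctan(0.78285) = 38.1°, dipping toward W (azimuth ≈ 278°).

38.1°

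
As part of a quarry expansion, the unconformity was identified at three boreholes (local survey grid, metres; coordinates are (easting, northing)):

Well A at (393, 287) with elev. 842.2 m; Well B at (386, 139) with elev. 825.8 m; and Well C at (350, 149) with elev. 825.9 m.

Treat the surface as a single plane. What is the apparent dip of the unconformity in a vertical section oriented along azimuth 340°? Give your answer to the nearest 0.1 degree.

Two edge vectors: Well A→Well B = (-7, -148, -16.4), Well A→Well C = (-43, -138, -16.3).
Normal n = (Well A→Well B) × (Well A→Well C) = (149.2, 591.1, -5398).
So ∂z/∂E = −n_x/n_z = 0.02764 and ∂z/∂N = −n_y/n_z = 0.10950.
Unit vector along 340° is (sin 340°, cos 340°) = (-0.3420, 0.9397).
Slope in that direction = a·(-0.3420) + b·(0.9397) = 0.09345.
Apparent dip = arctan|0.09345| = 5.3° (true dip is 6.4°, so apparent ≤ true as expected).

5.3°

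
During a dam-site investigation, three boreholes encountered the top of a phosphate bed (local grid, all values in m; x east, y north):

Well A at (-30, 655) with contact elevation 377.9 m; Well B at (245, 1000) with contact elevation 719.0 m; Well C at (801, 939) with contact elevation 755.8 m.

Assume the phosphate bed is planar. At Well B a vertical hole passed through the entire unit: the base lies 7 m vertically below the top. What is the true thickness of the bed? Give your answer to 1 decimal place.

Let the plane be z = a·x + b·y + c.
Well B−Well A: 275a + 345b = 341.1;  Well C−Well A: 831a + 284b = 377.9.
Solving gives a = 0.16061, b = 0.86067.
|∇z| = √(a²+b²) = 0.87553, so dip δ = arctan(0.87553) = 41.20°.
True thickness = vertical thickness × cos δ = 7 × cos 41.20° = 5.3 m.

5.3 m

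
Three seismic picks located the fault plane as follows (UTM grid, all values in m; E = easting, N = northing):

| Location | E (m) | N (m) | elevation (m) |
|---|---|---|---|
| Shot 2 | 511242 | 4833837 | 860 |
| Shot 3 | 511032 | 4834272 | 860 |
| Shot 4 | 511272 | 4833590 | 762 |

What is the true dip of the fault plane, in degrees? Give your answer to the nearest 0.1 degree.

Two edge vectors: Shot 2→Shot 3 = (-210, 435, 0), Shot 2→Shot 4 = (30, -247, -98).
Normal n = (Shot 2→Shot 3) × (Shot 2→Shot 4) = (-42630, -20580, 38820).
So ∂z/∂E = −n_x/n_z = 1.09815 and ∂z/∂N = −n_y/n_z = 0.53014.
Gradient magnitude |∇z| = √(a² + b²) = √(1.20592 + 0.28105) = 1.21941.
True dip = arctan(1.21941) = 50.6°, dipping toward WSW (azimuth ≈ 244°).

50.6°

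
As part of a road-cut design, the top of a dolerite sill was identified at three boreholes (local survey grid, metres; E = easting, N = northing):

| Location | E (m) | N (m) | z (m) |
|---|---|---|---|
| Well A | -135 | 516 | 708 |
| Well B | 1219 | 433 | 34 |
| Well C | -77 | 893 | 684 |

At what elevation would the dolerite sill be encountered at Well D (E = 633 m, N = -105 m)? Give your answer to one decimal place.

Let the plane be z = a·E + b·N + c.
Well B−Well A: 1354a − 83b = −674;  Well C−Well A: 58a + 377b = −24.
Solving gives a = −0.497000, b = 0.012801.
Then c = 708 − a·-135 − b·516 = 634.30.
At (633, -105): z = −314.6 − 1.3 + 634.30 = 318.4 m.

318.4 m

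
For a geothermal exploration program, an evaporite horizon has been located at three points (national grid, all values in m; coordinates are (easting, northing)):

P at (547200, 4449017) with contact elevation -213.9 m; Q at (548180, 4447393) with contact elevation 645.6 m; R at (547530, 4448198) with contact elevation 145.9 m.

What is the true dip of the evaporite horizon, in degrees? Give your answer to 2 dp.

27.37°

Two edge vectors: P→Q = (980, -1624, 859.5), P→R = (330, -819, 359.8).
Normal n = (P→Q) × (P→R) = (119615.3, -68969, -266700).
So ∂z/∂E = −n_x/n_z = 0.44850 and ∂z/∂N = −n_y/n_z = −0.25860.
Gradient magnitude |∇z| = √(a² + b²) = √(0.20115 + 0.06687) = 0.51771.
True dip = arctan(0.51771) = 27.37°, dipping toward WNW (azimuth ≈ 300°).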